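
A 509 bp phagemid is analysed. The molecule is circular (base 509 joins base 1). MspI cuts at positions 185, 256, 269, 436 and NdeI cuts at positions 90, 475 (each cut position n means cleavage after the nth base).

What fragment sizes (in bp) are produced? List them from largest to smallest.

Combined cut positions (sorted): 90, 185, 256, 269, 436, 475.
Circular molecule, 6 cuts → 6 fragments:
  185 − 90 = 95 bp
  256 − 185 = 71 bp
  269 − 256 = 13 bp
  436 − 269 = 167 bp
  475 − 436 = 39 bp
  wrap: 509 − 475 + 90 = 124 bp
Sorted largest to smallest: 167, 124, 95, 71, 39, 13 bp.

167, 124, 95, 71, 39, 13 bp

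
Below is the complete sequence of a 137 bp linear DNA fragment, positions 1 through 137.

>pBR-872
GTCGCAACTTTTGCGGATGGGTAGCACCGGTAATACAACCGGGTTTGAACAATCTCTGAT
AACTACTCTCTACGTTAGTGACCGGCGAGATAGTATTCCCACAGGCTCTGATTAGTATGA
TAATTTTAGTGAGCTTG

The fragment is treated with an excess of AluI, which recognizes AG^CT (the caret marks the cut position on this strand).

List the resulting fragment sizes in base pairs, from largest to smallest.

133, 4 bp

The AluI site (AGCT) starts at position 132.
AluI cuts after base 2 of each site, so after position 133.
Linear molecule, 1 cut → 2 fragments:
  1–133 → 133 bp
  134–137 → 4 bp
Sorted largest to smallest: 133, 4 bp.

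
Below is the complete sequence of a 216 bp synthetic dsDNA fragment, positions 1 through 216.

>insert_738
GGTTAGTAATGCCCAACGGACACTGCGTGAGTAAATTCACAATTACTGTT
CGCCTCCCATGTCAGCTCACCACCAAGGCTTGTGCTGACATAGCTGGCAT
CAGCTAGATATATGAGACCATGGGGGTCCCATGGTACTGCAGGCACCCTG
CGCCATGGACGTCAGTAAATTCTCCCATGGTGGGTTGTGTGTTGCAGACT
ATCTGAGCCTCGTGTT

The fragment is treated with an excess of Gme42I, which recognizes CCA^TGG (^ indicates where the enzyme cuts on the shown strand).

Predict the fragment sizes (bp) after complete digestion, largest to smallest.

Gme42I sites (CCATGG) start at positions 118, 129, 153, 175.
Gme42I cuts after base 3 of each site, so after positions 120, 131, 155, 177.
Linear molecule, 4 cuts → 5 fragments:
  1–120 → 120 bp
  121–131 → 11 bp
  132–155 → 24 bp
  156–177 → 22 bp
  178–216 → 39 bp
Sorted largest to smallest: 120, 39, 24, 22, 11 bp.

120, 39, 24, 22, 11 bp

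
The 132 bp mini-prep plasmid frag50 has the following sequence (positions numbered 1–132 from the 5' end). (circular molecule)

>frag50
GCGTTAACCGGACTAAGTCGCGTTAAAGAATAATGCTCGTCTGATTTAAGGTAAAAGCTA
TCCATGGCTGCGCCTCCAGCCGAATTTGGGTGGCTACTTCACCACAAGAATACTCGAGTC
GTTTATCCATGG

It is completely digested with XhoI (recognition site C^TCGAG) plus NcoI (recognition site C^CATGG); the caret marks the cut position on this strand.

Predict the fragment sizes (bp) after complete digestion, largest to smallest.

The XhoI site (CTCGAG) starts at position 113.
XhoI cuts after the first base of each site, so after position 113.
NcoI sites (CCATGG) start at positions 62, 127.
NcoI cuts after the first base of each site, so after positions 62, 127.
Combined cut positions: 62, 113, 127.
Circular molecule, 3 cuts → 3 fragments:
  63–113 → 51 bp
  114–127 → 14 bp
  128–132 then 1–62 → 5 + 62 = 67 bp
Sorted largest to smallest: 67, 51, 14 bp.

67, 51, 14 bp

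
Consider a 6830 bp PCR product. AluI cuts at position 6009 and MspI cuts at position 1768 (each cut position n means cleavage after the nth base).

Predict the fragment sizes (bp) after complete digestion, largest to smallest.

4241, 1768, 821 bp

Combined cut positions (sorted): 1768, 6009.
Linear molecule, 2 cuts → 3 fragments:
  1768 − 0 = 1768 bp
  6009 − 1768 = 4241 bp
  6830 − 6009 = 821 bp
Sorted largest to smallest: 4241, 1768, 821 bp.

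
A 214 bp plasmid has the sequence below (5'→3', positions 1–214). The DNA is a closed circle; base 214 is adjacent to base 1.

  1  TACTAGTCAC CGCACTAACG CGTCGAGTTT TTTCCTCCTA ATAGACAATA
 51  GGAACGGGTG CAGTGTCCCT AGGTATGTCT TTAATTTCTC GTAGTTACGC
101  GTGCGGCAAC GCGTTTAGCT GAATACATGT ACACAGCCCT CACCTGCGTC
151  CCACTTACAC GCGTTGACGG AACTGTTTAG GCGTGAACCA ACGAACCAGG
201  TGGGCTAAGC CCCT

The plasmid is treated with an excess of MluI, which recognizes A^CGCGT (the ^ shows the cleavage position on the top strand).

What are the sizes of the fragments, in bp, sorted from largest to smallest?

79, 73, 50, 12 bp

MluI sites (ACGCGT) start at positions 18, 97, 109, 159.
MluI cuts after the first base of each site, so after positions 18, 97, 109, 159.
Circular molecule, 4 cuts → 4 fragments:
  19–97 → 79 bp
  98–109 → 12 bp
  110–159 → 50 bp
  160–214 then 1–18 → 55 + 18 = 73 bp
Sorted largest to smallest: 79, 73, 50, 12 bp.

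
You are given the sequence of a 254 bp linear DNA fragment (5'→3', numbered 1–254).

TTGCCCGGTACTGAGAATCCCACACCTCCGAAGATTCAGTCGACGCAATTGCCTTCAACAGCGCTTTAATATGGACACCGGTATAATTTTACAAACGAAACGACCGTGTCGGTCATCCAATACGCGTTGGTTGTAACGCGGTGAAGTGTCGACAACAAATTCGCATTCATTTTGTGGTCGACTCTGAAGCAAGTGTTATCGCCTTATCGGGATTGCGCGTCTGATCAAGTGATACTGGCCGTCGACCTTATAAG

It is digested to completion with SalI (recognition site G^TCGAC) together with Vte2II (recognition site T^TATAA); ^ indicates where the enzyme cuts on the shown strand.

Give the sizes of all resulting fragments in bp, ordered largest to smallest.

SalI sites (GTCGAC) start at positions 39, 148, 177, 241.
SalI cuts after the first base of each site, so after positions 39, 148, 177, 241.
The Vte2II site (TTATAA) starts at position 248.
Vte2II cuts after the first base of each site, so after position 248.
Combined cut positions: 39, 148, 177, 241, 248.
Linear molecule, 5 cuts → 6 fragments:
  1–39 → 39 bp
  40–148 → 109 bp
  149–177 → 29 bp
  178–241 → 64 bp
  242–248 → 7 bp
  249–254 → 6 bp
Sorted largest to smallest: 109, 64, 39, 29, 7, 6 bp.

109, 64, 39, 29, 7, 6 bp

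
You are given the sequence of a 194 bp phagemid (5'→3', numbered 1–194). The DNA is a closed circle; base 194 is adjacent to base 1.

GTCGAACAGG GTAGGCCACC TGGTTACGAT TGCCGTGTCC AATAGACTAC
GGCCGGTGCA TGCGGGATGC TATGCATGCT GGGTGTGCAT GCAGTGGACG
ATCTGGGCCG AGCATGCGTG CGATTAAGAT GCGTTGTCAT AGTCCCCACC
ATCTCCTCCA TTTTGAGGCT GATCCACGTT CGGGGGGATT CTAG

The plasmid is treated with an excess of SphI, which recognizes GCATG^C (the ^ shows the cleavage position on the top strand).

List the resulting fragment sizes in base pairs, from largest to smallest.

SphI sites (GCATGC) start at positions 58, 74, 87, 112.
SphI cuts after base 5 of each site (before the last base), so after positions 62, 78, 91, 116.
Circular molecule, 4 cuts → 4 fragments:
  63–78 → 16 bp
  79–91 → 13 bp
  92–116 → 25 bp
  117–194 then 1–62 → 78 + 62 = 140 bp
Sorted largest to smallest: 140, 25, 16, 13 bp.

140, 25, 16, 13 bp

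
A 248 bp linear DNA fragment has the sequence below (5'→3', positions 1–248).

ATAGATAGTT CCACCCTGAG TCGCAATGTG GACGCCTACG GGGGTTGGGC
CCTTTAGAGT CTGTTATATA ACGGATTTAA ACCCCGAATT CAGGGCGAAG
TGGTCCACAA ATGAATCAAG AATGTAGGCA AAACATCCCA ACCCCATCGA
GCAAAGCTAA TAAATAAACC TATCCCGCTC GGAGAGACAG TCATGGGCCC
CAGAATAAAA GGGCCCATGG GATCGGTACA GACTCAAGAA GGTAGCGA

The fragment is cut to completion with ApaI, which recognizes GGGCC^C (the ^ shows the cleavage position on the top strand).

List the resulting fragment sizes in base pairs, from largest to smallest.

ApaI sites (GGGCCC) start at positions 47, 195, 211.
ApaI cuts after base 5 of each site (before the last base), so after positions 51, 199, 215.
Linear molecule, 3 cuts → 4 fragments:
  1–51 → 51 bp
  52–199 → 148 bp
  200–215 → 16 bp
  216–248 → 33 bp
Sorted largest to smallest: 148, 51, 33, 16 bp.

148, 51, 33, 16 bp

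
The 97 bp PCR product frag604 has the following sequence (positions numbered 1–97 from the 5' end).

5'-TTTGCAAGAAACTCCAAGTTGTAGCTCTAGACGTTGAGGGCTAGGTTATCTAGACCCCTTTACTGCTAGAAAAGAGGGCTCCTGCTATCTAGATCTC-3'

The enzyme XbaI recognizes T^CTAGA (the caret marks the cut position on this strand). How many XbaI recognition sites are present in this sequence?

TCTAGA occurs starting at positions 26, 49, 88.
XbaI cuts at 3 sites.

3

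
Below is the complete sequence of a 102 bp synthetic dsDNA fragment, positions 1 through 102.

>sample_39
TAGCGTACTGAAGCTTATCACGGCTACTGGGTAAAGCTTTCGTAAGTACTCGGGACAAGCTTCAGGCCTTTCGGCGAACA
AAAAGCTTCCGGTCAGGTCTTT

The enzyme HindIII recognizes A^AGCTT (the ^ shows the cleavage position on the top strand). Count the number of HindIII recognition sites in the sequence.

4

AAGCTT occurs starting at positions 11, 34, 57, 83.
HindIII cuts at 4 sites.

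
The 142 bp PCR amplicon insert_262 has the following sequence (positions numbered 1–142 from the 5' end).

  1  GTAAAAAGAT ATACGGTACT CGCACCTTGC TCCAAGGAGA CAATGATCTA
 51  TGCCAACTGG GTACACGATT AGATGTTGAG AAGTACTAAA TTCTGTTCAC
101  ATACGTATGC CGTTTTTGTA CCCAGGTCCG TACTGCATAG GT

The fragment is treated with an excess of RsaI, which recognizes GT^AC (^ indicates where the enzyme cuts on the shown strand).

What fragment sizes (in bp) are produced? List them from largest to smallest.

RsaI sites (GTAC) start at positions 16, 61, 83, 118, 130.
RsaI cuts after base 2 of each site, so after positions 17, 62, 84, 119, 131.
Linear molecule, 5 cuts → 6 fragments:
  1–17 → 17 bp
  18–62 → 45 bp
  63–84 → 22 bp
  85–119 → 35 bp
  120–131 → 12 bp
  132–142 → 11 bp
Sorted largest to smallest: 45, 35, 22, 17, 12, 11 bp.

45, 35, 22, 17, 12, 11 bp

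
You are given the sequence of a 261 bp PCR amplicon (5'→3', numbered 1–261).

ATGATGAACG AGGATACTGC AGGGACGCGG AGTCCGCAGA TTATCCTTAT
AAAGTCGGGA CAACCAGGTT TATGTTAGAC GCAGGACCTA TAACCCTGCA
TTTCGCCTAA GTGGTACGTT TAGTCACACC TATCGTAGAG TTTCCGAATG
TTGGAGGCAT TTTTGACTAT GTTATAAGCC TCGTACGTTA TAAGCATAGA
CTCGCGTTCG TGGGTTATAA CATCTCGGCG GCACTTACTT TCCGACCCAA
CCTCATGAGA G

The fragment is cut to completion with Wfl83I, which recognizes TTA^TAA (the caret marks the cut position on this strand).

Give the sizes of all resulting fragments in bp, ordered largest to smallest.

Wfl83I sites (TTATAA) start at positions 47, 172, 188, 215.
Wfl83I cuts after base 3 of each site, so after positions 49, 174, 190, 217.
Linear molecule, 4 cuts → 5 fragments:
  1–49 → 49 bp
  50–174 → 125 bp
  175–190 → 16 bp
  191–217 → 27 bp
  218–261 → 44 bp
Sorted largest to smallest: 125, 49, 44, 27, 16 bp.

125, 49, 44, 27, 16 bp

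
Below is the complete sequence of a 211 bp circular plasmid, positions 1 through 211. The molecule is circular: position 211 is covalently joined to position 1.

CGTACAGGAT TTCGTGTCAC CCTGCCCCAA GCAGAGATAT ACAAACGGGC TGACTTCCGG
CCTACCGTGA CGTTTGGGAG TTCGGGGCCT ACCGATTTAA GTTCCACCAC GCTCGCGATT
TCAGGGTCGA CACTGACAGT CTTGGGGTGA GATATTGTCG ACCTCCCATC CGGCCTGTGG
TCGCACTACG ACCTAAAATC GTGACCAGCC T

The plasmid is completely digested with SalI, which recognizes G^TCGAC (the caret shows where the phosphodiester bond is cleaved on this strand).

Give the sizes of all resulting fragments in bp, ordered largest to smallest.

180, 31 bp

SalI sites (GTCGAC) start at positions 126, 157.
SalI cuts after the first base of each site, so after positions 126, 157.
Circular molecule, 2 cuts → 2 fragments:
  127–157 → 31 bp
  158–211 then 1–126 → 54 + 126 = 180 bp
Sorted largest to smallest: 180, 31 bp.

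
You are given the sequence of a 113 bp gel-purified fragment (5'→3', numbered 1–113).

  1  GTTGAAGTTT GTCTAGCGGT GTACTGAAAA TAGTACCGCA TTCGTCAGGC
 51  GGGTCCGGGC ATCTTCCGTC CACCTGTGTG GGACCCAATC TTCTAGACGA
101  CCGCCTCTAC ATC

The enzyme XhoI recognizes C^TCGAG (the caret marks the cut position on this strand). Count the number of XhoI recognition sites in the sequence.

No occurrence of CTCGAG is present in the sequence.
XhoI does not cut: 0 sites.

0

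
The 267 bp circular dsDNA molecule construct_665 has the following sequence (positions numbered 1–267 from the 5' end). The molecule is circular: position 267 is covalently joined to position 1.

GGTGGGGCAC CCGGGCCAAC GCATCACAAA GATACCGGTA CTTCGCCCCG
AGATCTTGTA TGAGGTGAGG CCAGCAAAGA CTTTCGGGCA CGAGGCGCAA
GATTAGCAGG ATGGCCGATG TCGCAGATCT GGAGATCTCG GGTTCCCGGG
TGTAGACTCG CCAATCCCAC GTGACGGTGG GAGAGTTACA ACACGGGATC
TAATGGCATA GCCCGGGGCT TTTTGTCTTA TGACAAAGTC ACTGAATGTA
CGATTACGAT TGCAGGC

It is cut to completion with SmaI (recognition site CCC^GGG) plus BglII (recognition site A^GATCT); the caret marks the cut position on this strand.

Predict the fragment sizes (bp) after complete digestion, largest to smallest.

74, 67, 65, 39, 14, 8 bp

SmaI sites (CCCGGG) start at positions 10, 145, 212.
SmaI cuts after base 3 of each site, so after positions 12, 147, 214.
BglII sites (AGATCT) start at positions 51, 125, 133.
BglII cuts after the first base of each site, so after positions 51, 125, 133.
Combined cut positions: 12, 51, 125, 133, 147, 214.
Circular molecule, 6 cuts → 6 fragments:
  13–51 → 39 bp
  52–125 → 74 bp
  126–133 → 8 bp
  134–147 → 14 bp
  148–214 → 67 bp
  215–267 then 1–12 → 53 + 12 = 65 bp
Sorted largest to smallest: 74, 67, 65, 39, 14, 8 bp.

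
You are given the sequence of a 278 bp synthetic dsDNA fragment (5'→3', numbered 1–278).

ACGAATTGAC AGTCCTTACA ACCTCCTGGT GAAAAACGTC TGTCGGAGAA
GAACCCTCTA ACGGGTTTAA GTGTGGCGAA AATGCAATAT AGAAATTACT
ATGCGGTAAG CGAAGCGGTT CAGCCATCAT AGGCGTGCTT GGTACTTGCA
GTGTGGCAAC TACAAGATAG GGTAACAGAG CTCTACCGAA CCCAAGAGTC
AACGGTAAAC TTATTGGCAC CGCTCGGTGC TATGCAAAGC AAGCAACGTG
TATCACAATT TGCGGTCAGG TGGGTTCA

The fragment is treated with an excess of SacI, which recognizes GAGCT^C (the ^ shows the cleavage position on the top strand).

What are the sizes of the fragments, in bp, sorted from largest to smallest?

The SacI site (GAGCTC) starts at position 178.
SacI cuts after base 5 of each site (before the last base), so after position 182.
Linear molecule, 1 cut → 2 fragments:
  1–182 → 182 bp
  183–278 → 96 bp
Sorted largest to smallest: 182, 96 bp.

182, 96 bp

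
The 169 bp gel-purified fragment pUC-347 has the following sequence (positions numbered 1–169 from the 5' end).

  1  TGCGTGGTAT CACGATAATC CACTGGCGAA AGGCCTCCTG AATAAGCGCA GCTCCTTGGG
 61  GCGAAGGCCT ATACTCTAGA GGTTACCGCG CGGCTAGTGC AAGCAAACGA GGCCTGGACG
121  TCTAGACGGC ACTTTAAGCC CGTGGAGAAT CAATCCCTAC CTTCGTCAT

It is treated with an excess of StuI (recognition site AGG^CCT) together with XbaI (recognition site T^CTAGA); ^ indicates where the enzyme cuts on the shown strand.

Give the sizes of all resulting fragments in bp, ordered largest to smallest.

StuI sites (AGGCCT) start at positions 31, 65, 110.
StuI cuts after base 3 of each site, so after positions 33, 67, 112.
XbaI sites (TCTAGA) start at positions 75, 121.
XbaI cuts after the first base of each site, so after positions 75, 121.
Combined cut positions: 33, 67, 75, 112, 121.
Linear molecule, 5 cuts → 6 fragments:
  1–33 → 33 bp
  34–67 → 34 bp
  68–75 → 8 bp
  76–112 → 37 bp
  113–121 → 9 bp
  122–169 → 48 bp
Sorted largest to smallest: 48, 37, 34, 33, 9, 8 bp.

48, 37, 34, 33, 9, 8 bp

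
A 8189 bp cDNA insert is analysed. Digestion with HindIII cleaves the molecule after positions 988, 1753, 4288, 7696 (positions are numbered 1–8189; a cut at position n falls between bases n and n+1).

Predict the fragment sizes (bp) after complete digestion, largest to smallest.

3408, 2535, 988, 765, 493 bp

Linear molecule, 4 cuts → 5 fragments:
  988 − 0 = 988 bp
  1753 − 988 = 765 bp
  4288 − 1753 = 2535 bp
  7696 − 4288 = 3408 bp
  8189 − 7696 = 493 bp
Sorted largest to smallest: 3408, 2535, 988, 765, 493 bp.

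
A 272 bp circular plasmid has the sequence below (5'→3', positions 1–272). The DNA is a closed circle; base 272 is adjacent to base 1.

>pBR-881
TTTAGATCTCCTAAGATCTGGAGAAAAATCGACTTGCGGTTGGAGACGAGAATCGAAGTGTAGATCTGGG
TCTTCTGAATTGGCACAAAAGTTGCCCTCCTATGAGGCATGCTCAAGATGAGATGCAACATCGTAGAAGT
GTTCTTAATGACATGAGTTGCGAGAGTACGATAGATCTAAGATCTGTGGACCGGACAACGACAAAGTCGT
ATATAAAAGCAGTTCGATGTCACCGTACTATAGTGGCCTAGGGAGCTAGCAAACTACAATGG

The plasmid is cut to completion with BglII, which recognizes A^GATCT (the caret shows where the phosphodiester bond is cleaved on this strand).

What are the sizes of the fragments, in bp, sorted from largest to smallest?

111, 96, 48, 10, 7 bp

BglII sites (AGATCT) start at positions 4, 14, 62, 173, 180.
BglII cuts after the first base of each site, so after positions 4, 14, 62, 173, 180.
Circular molecule, 5 cuts → 5 fragments:
  5–14 → 10 bp
  15–62 → 48 bp
  63–173 → 111 bp
  174–180 → 7 bp
  181–272 then 1–4 → 92 + 4 = 96 bp
Sorted largest to smallest: 111, 96, 48, 10, 7 bp.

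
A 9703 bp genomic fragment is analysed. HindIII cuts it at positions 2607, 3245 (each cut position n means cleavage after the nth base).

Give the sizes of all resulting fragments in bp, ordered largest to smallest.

6458, 2607, 638 bp

Linear molecule, 2 cuts → 3 fragments:
  2607 − 0 = 2607 bp
  3245 − 2607 = 638 bp
  9703 − 3245 = 6458 bp
Sorted largest to smallest: 6458, 2607, 638 bp.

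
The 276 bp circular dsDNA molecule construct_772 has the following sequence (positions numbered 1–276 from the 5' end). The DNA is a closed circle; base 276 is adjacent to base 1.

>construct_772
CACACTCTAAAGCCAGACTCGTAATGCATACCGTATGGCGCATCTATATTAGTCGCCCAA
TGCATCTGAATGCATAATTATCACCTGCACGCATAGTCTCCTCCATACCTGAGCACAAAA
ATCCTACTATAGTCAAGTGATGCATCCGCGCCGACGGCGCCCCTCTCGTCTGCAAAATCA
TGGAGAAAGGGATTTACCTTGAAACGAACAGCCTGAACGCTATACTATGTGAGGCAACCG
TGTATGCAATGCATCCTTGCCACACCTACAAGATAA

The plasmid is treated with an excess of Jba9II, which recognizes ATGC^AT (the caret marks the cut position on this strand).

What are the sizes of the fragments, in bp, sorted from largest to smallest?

Jba9II sites (ATGCAT) start at positions 24, 60, 70, 140, 249.
Jba9II cuts after base 4 of each site, so after positions 27, 63, 73, 143, 252.
Circular molecule, 5 cuts → 5 fragments:
  28–63 → 36 bp
  64–73 → 10 bp
  74–143 → 70 bp
  144–252 → 109 bp
  253–276 then 1–27 → 24 + 27 = 51 bp
Sorted largest to smallest: 109, 70, 51, 36, 10 bp.

109, 70, 51, 36, 10 bp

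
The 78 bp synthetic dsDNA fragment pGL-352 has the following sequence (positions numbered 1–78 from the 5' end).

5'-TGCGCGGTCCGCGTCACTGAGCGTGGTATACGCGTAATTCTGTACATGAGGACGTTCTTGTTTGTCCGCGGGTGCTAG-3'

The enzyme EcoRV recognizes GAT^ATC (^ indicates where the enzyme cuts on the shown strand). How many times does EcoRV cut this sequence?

0

No occurrence of GATATC is present in the sequence.
EcoRV does not cut: 0 sites.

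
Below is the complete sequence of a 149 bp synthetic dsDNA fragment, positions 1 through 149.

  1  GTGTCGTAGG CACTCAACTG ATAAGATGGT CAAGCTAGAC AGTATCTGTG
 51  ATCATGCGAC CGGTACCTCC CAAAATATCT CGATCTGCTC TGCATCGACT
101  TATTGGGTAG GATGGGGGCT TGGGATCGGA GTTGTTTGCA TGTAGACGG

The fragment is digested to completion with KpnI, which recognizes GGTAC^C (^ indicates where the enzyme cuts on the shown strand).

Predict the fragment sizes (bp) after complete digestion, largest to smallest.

83, 66 bp

The KpnI site (GGTACC) starts at position 62.
KpnI cuts after base 5 of each site (before the last base), so after position 66.
Linear molecule, 1 cut → 2 fragments:
  1–66 → 66 bp
  67–149 → 83 bp
Sorted largest to smallest: 83, 66 bp.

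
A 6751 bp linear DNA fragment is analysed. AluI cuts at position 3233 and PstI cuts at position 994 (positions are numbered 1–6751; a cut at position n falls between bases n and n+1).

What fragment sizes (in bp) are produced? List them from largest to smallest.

Combined cut positions (sorted): 994, 3233.
Linear molecule, 2 cuts → 3 fragments:
  994 − 0 = 994 bp
  3233 − 994 = 2239 bp
  6751 − 3233 = 3518 bp
Sorted largest to smallest: 3518, 2239, 994 bp.

3518, 2239, 994 bp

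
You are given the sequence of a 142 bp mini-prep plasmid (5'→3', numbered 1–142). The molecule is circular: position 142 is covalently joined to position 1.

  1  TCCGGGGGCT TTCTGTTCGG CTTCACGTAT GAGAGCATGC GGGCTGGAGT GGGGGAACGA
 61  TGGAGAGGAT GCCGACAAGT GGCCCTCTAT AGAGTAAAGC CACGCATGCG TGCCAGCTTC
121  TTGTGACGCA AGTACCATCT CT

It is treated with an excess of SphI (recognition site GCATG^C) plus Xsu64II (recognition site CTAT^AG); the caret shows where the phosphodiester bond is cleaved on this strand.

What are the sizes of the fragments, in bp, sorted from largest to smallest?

73, 51, 18 bp

SphI sites (GCATGC) start at positions 35, 104.
SphI cuts after base 5 of each site (before the last base), so after positions 39, 108.
The Xsu64II site (CTATAG) starts at position 87.
Xsu64II cuts after base 4 of each site, so after position 90.
Combined cut positions: 39, 90, 108.
Circular molecule, 3 cuts → 3 fragments:
  40–90 → 51 bp
  91–108 → 18 bp
  109–142 then 1–39 → 34 + 39 = 73 bp
Sorted largest to smallest: 73, 51, 18 bp.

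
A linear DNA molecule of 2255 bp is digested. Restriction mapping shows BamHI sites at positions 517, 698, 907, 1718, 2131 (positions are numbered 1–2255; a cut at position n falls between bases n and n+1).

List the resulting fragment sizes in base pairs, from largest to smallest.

Linear molecule, 5 cuts → 6 fragments:
  517 − 0 = 517 bp
  698 − 517 = 181 bp
  907 − 698 = 209 bp
  1718 − 907 = 811 bp
  2131 − 1718 = 413 bp
  2255 − 2131 = 124 bp
Sorted largest to smallest: 811, 517, 413, 209, 181, 124 bp.

811, 517, 413, 209, 181, 124 bp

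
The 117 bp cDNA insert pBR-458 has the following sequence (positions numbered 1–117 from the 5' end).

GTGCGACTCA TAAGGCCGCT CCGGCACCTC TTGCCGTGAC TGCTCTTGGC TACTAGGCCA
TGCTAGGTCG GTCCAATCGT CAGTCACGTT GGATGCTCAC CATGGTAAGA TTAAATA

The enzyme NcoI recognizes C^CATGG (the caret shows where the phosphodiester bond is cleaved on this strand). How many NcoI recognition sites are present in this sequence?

CCATGG occurs starting at position 100.
NcoI cuts at 1 site.

1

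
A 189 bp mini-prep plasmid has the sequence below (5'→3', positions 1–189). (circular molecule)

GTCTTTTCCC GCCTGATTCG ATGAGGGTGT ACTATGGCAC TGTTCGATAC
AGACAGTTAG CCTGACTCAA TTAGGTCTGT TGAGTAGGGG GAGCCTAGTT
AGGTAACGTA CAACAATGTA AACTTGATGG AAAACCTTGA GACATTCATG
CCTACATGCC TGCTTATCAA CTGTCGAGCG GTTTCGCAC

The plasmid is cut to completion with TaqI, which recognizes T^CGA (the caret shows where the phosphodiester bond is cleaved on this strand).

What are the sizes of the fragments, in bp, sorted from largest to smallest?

130, 33, 26 bp

TaqI sites (TCGA) start at positions 18, 44, 174.
TaqI cuts after the first base of each site, so after positions 18, 44, 174.
Circular molecule, 3 cuts → 3 fragments:
  19–44 → 26 bp
  45–174 → 130 bp
  175–189 then 1–18 → 15 + 18 = 33 bp
Sorted largest to smallest: 130, 33, 26 bp.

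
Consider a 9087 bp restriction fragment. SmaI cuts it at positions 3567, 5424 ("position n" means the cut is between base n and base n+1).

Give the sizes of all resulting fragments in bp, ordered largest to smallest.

3663, 3567, 1857 bp

Linear molecule, 2 cuts → 3 fragments:
  3567 − 0 = 3567 bp
  5424 − 3567 = 1857 bp
  9087 − 5424 = 3663 bp
Sorted largest to smallest: 3663, 3567, 1857 bp.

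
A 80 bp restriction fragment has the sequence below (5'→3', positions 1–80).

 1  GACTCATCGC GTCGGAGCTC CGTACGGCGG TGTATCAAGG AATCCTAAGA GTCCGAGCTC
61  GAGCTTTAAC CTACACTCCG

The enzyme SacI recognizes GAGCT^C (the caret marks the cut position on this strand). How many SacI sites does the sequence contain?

2

GAGCTC occurs starting at positions 15, 55.
SacI cuts at 2 sites.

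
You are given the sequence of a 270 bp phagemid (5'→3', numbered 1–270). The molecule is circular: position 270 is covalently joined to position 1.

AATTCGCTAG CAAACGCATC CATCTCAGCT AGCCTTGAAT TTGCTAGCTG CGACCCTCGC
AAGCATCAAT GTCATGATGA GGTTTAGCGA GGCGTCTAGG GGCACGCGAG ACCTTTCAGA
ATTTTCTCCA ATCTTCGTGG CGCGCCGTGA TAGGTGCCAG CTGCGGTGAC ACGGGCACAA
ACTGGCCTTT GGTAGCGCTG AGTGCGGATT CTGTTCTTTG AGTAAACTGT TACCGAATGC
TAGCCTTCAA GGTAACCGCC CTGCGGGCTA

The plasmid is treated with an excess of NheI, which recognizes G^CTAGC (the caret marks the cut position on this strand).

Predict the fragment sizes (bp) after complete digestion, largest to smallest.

NheI sites (GCTAGC) start at positions 6, 28, 43, 239.
NheI cuts after the first base of each site, so after positions 6, 28, 43, 239.
Circular molecule, 4 cuts → 4 fragments:
  7–28 → 22 bp
  29–43 → 15 bp
  44–239 → 196 bp
  240–270 then 1–6 → 31 + 6 = 37 bp
Sorted largest to smallest: 196, 37, 22, 15 bp.

196, 37, 22, 15 bp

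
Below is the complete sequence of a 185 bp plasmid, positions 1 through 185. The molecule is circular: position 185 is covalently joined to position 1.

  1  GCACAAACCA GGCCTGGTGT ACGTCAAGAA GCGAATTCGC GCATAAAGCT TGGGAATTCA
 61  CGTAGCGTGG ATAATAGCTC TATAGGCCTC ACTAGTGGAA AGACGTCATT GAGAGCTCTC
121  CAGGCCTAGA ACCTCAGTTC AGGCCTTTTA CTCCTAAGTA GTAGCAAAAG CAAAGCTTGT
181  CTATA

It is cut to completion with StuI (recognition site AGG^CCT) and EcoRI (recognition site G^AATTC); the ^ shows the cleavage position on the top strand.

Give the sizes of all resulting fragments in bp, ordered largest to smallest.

54, 38, 32, 21, 21, 19 bp

StuI sites (AGGCCT) start at positions 10, 84, 122, 141.
StuI cuts after base 3 of each site, so after positions 12, 86, 124, 143.
EcoRI sites (GAATTC) start at positions 33, 54.
EcoRI cuts after the first base of each site, so after positions 33, 54.
Combined cut positions: 12, 33, 54, 86, 124, 143.
Circular molecule, 6 cuts → 6 fragments:
  13–33 → 21 bp
  34–54 → 21 bp
  55–86 → 32 bp
  87–124 → 38 bp
  125–143 → 19 bp
  144–185 then 1–12 → 42 + 12 = 54 bp
Sorted largest to smallest: 54, 38, 32, 21, 21, 19 bp.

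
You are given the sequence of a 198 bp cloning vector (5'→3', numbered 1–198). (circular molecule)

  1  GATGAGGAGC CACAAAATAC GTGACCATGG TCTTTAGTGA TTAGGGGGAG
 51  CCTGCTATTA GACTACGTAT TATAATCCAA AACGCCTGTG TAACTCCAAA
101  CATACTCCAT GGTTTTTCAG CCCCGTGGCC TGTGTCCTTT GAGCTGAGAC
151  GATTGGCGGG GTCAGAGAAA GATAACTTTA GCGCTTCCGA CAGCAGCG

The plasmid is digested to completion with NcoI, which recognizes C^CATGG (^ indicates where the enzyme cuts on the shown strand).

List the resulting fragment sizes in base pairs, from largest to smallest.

116, 82 bp

NcoI sites (CCATGG) start at positions 25, 107.
NcoI cuts after the first base of each site, so after positions 25, 107.
Circular molecule, 2 cuts → 2 fragments:
  26–107 → 82 bp
  108–198 then 1–25 → 91 + 25 = 116 bp
Sorted largest to smallest: 116, 82 bp.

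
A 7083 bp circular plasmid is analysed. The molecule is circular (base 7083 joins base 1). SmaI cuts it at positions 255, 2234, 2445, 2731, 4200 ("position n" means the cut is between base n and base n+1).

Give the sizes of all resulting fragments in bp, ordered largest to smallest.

Circular molecule, 5 cuts → 5 fragments:
  2234 − 255 = 1979 bp
  2445 − 2234 = 211 bp
  2731 − 2445 = 286 bp
  4200 − 2731 = 1469 bp
  wrap: 7083 − 4200 + 255 = 3138 bp
Sorted largest to smallest: 3138, 1979, 1469, 286, 211 bp.

3138, 1979, 1469, 286, 211 bp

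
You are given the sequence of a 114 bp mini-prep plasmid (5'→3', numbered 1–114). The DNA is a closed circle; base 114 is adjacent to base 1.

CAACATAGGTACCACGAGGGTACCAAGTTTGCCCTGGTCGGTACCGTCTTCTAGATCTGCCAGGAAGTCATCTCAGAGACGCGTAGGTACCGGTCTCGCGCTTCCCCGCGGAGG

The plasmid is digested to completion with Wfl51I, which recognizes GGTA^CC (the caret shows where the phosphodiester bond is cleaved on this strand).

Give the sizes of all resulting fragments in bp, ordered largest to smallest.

46, 36, 21, 11 bp

Wfl51I sites (GGTACC) start at positions 8, 19, 40, 86.
Wfl51I cuts after base 4 of each site, so after positions 11, 22, 43, 89.
Circular molecule, 4 cuts → 4 fragments:
  12–22 → 11 bp
  23–43 → 21 bp
  44–89 → 46 bp
  90–114 then 1–11 → 25 + 11 = 36 bp
Sorted largest to smallest: 46, 36, 21, 11 bp.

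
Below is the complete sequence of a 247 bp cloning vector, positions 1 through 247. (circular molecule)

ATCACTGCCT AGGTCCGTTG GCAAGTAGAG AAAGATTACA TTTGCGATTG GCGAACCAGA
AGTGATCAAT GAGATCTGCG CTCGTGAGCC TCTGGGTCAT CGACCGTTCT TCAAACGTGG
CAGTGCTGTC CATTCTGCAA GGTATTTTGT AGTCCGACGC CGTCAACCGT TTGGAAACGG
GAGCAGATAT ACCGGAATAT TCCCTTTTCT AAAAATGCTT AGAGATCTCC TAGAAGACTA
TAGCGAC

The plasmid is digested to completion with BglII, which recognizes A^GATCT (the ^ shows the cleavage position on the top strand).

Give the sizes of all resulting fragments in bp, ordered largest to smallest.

151, 96 bp

BglII sites (AGATCT) start at positions 72, 223.
BglII cuts after the first base of each site, so after positions 72, 223.
Circular molecule, 2 cuts → 2 fragments:
  73–223 → 151 bp
  224–247 then 1–72 → 24 + 72 = 96 bp
Sorted largest to smallest: 151, 96 bp.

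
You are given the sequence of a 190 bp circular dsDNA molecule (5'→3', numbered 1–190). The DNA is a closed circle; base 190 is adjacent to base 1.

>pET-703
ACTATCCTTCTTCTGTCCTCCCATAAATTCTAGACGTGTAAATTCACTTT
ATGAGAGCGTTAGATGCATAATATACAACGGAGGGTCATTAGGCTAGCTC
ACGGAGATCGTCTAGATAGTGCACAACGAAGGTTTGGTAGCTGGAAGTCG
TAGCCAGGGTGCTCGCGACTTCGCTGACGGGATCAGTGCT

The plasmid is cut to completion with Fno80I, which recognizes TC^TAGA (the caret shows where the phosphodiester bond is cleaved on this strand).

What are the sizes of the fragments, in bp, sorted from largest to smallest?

Fno80I sites (TCTAGA) start at positions 29, 111.
Fno80I cuts after base 2 of each site, so after positions 30, 112.
Circular molecule, 2 cuts → 2 fragments:
  31–112 → 82 bp
  113–190 then 1–30 → 78 + 30 = 108 bp
Sorted largest to smallest: 108, 82 bp.

108, 82 bp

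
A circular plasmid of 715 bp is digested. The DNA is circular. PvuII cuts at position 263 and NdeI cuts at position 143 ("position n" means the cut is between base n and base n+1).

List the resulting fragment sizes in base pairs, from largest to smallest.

Combined cut positions (sorted): 143, 263.
Circular molecule, 2 cuts → 2 fragments:
  263 − 143 = 120 bp
  wrap: 715 − 263 + 143 = 595 bp
Sorted largest to smallest: 595, 120 bp.

595, 120 bp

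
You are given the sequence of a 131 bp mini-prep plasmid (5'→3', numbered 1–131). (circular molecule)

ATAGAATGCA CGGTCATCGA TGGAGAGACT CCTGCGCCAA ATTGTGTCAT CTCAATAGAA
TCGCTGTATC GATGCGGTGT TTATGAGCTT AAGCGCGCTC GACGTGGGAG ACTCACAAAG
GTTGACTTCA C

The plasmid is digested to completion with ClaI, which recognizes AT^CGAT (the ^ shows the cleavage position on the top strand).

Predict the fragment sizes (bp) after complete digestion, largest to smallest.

ClaI sites (ATCGAT) start at positions 16, 68.
ClaI cuts after base 2 of each site, so after positions 17, 69.
Circular molecule, 2 cuts → 2 fragments:
  18–69 → 52 bp
  70–131 then 1–17 → 62 + 17 = 79 bp
Sorted largest to smallest: 79, 52 bp.

79, 52 bp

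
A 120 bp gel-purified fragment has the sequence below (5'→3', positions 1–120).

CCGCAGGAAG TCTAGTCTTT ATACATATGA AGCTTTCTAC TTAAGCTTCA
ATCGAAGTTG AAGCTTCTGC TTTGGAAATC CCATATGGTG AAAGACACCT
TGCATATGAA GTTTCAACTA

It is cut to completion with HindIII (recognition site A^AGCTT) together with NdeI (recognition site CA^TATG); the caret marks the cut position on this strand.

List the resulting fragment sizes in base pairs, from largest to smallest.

HindIII sites (AAGCTT) start at positions 30, 43, 61.
HindIII cuts after the first base of each site, so after positions 30, 43, 61.
NdeI sites (CATATG) start at positions 24, 82, 103.
NdeI cuts after base 2 of each site, so after positions 25, 83, 104.
Combined cut positions: 25, 30, 43, 61, 83, 104.
Linear molecule, 6 cuts → 7 fragments:
  1–25 → 25 bp
  26–30 → 5 bp
  31–43 → 13 bp
  44–61 → 18 bp
  62–83 → 22 bp
  84–104 → 21 bp
  105–120 → 16 bp
Sorted largest to smallest: 25, 22, 21, 18, 16, 13, 5 bp.

25, 22, 21, 18, 16, 13, 5 bp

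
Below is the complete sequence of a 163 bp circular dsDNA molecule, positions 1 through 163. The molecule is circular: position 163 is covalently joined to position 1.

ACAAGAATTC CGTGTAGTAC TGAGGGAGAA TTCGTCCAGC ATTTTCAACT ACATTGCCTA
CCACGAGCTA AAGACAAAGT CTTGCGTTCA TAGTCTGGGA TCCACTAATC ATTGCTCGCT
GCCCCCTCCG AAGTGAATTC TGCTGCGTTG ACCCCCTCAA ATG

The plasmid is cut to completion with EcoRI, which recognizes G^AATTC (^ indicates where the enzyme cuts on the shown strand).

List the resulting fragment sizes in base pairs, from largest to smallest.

107, 33, 23 bp

EcoRI sites (GAATTC) start at positions 5, 28, 135.
EcoRI cuts after the first base of each site, so after positions 5, 28, 135.
Circular molecule, 3 cuts → 3 fragments:
  6–28 → 23 bp
  29–135 → 107 bp
  136–163 then 1–5 → 28 + 5 = 33 bp
Sorted largest to smallest: 107, 33, 23 bp.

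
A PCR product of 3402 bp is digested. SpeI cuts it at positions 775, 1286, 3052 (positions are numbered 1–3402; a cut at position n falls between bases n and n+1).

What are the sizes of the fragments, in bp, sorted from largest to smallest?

1766, 775, 511, 350 bp

Linear molecule, 3 cuts → 4 fragments:
  775 − 0 = 775 bp
  1286 − 775 = 511 bp
  3052 − 1286 = 1766 bp
  3402 − 3052 = 350 bp
Sorted largest to smallest: 1766, 775, 511, 350 bp.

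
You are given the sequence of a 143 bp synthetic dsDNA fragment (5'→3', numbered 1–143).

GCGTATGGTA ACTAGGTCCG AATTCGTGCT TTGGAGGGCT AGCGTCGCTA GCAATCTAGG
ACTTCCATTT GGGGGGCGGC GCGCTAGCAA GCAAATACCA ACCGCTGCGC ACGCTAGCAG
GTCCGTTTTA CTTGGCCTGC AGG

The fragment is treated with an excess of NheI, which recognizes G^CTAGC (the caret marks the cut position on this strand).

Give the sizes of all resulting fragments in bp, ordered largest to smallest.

NheI sites (GCTAGC) start at positions 38, 47, 83, 113.
NheI cuts after the first base of each site, so after positions 38, 47, 83, 113.
Linear molecule, 4 cuts → 5 fragments:
  1–38 → 38 bp
  39–47 → 9 bp
  48–83 → 36 bp
  84–113 → 30 bp
  114–143 → 30 bp
Sorted largest to smallest: 38, 36, 30, 30, 9 bp.

38, 36, 30, 30, 9 bp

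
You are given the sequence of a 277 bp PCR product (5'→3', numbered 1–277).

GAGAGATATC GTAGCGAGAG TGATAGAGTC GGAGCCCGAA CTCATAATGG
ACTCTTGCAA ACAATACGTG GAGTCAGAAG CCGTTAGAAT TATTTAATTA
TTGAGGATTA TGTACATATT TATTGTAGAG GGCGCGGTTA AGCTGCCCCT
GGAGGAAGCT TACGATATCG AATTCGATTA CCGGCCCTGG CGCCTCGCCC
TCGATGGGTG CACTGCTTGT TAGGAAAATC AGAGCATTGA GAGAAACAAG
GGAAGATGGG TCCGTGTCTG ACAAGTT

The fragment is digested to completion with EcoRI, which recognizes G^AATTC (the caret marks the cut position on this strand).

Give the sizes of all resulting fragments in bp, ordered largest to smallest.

The EcoRI site (GAATTC) starts at position 170.
EcoRI cuts after the first base of each site, so after position 170.
Linear molecule, 1 cut → 2 fragments:
  1–170 → 170 bp
  171–277 → 107 bp
Sorted largest to smallest: 170, 107 bp.

170, 107 bp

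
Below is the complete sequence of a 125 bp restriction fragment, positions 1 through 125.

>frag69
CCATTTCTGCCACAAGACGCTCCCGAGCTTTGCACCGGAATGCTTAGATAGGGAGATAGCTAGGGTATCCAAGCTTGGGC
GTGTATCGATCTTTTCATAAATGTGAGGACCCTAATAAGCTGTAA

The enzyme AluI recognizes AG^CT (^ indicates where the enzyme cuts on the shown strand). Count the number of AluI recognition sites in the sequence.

AGCT occurs starting at positions 26, 58, 72, 118.
AluI cuts at 4 sites.

4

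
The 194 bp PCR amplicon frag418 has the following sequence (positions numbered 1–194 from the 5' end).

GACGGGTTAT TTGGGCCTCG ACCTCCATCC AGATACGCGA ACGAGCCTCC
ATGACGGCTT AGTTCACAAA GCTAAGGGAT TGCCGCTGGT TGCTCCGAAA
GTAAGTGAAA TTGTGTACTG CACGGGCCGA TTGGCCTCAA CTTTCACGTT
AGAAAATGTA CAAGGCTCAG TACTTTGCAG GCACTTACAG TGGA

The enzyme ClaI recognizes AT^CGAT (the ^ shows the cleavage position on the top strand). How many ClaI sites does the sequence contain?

0

No occurrence of ATCGAT is present in the sequence.
ClaI does not cut: 0 sites.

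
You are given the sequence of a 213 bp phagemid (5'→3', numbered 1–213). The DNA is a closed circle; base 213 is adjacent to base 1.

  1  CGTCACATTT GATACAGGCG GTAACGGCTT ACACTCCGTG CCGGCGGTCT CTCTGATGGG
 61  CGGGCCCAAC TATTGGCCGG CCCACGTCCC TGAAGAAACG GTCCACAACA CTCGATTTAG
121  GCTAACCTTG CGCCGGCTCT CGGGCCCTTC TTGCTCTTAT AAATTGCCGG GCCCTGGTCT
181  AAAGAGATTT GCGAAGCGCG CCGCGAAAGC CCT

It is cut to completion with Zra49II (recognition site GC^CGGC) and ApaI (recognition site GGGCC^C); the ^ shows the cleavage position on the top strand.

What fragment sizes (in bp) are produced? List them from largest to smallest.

Zra49II sites (GCCGGC) start at positions 40, 76, 132.
Zra49II cuts after base 2 of each site, so after positions 41, 77, 133.
ApaI sites (GGGCCC) start at positions 62, 142, 169.
ApaI cuts after base 5 of each site (before the last base), so after positions 66, 146, 173.
Combined cut positions: 41, 66, 77, 133, 146, 173.
Circular molecule, 6 cuts → 6 fragments:
  42–66 → 25 bp
  67–77 → 11 bp
  78–133 → 56 bp
  134–146 → 13 bp
  147–173 → 27 bp
  174–213 then 1–41 → 40 + 41 = 81 bp
Sorted largest to smallest: 81, 56, 27, 25, 13, 11 bp.

81, 56, 27, 25, 13, 11 bp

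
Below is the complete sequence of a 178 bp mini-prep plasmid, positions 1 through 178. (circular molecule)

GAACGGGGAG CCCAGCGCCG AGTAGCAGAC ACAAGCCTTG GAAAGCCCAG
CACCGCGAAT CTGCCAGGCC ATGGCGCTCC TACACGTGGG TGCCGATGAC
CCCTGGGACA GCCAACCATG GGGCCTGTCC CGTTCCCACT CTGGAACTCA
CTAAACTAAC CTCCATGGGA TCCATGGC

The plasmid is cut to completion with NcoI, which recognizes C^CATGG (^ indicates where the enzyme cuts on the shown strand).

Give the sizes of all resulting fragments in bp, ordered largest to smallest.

75, 47, 47, 9 bp

NcoI sites (CCATGG) start at positions 69, 116, 163, 172.
NcoI cuts after the first base of each site, so after positions 69, 116, 163, 172.
Circular molecule, 4 cuts → 4 fragments:
  70–116 → 47 bp
  117–163 → 47 bp
  164–172 → 9 bp
  173–178 then 1–69 → 6 + 69 = 75 bp
Sorted largest to smallest: 75, 47, 47, 9 bp.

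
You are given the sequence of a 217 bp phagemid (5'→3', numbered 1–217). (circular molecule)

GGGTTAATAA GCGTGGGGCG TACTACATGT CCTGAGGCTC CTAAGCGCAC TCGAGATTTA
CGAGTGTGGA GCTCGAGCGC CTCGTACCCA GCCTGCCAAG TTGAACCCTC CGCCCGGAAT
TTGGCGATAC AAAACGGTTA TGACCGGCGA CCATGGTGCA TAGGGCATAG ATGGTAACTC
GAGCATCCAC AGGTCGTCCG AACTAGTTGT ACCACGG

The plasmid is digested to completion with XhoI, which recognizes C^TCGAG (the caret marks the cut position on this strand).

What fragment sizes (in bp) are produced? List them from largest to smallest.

XhoI sites (CTCGAG) start at positions 50, 72, 178.
XhoI cuts after the first base of each site, so after positions 50, 72, 178.
Circular molecule, 3 cuts → 3 fragments:
  51–72 → 22 bp
  73–178 → 106 bp
  179–217 then 1–50 → 39 + 50 = 89 bp
Sorted largest to smallest: 106, 89, 22 bp.

106, 89, 22 bp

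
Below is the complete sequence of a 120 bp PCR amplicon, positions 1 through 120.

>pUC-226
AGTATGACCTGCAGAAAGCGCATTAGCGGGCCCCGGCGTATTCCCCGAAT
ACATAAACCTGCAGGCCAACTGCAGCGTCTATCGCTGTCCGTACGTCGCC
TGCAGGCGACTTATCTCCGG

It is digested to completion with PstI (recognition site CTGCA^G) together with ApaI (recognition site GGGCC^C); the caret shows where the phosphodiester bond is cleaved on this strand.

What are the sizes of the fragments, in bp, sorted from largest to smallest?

PstI sites (CTGCAG) start at positions 9, 59, 70, 100.
PstI cuts after base 5 of each site (before the last base), so after positions 13, 63, 74, 104.
The ApaI site (GGGCCC) starts at position 28.
ApaI cuts after base 5 of each site (before the last base), so after position 32.
Combined cut positions: 13, 32, 63, 74, 104.
Linear molecule, 5 cuts → 6 fragments:
  1–13 → 13 bp
  14–32 → 19 bp
  33–63 → 31 bp
  64–74 → 11 bp
  75–104 → 30 bp
  105–120 → 16 bp
Sorted largest to smallest: 31, 30, 19, 16, 13, 11 bp.

31, 30, 19, 16, 13, 11 bp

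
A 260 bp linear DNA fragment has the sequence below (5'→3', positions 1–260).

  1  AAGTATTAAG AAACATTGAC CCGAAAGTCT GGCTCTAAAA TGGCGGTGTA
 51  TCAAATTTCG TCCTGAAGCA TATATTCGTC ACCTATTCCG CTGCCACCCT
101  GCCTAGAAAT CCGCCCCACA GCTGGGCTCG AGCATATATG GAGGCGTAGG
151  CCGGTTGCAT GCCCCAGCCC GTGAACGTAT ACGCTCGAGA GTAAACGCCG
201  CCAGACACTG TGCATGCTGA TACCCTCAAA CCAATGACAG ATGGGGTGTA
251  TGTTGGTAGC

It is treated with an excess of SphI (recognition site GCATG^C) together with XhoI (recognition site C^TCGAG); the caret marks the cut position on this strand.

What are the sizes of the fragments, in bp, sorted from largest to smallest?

SphI sites (GCATGC) start at positions 157, 212.
SphI cuts after base 5 of each site (before the last base), so after positions 161, 216.
XhoI sites (CTCGAG) start at positions 127, 184.
XhoI cuts after the first base of each site, so after positions 127, 184.
Combined cut positions: 127, 161, 184, 216.
Linear molecule, 4 cuts → 5 fragments:
  1–127 → 127 bp
  128–161 → 34 bp
  162–184 → 23 bp
  185–216 → 32 bp
  217–260 → 44 bp
Sorted largest to smallest: 127, 44, 34, 32, 23 bp.

127, 44, 34, 32, 23 bp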